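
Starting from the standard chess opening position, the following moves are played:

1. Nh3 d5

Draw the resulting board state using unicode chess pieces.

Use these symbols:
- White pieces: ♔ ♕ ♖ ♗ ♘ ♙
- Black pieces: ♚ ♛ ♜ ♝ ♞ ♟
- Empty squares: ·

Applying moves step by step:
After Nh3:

♜ ♞ ♝ ♛ ♚ ♝ ♞ ♜
♟ ♟ ♟ ♟ ♟ ♟ ♟ ♟
· · · · · · · ·
· · · · · · · ·
· · · · · · · ·
· · · · · · · ♘
♙ ♙ ♙ ♙ ♙ ♙ ♙ ♙
♖ ♘ ♗ ♕ ♔ ♗ · ♖


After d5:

♜ ♞ ♝ ♛ ♚ ♝ ♞ ♜
♟ ♟ ♟ · ♟ ♟ ♟ ♟
· · · · · · · ·
· · · ♟ · · · ·
· · · · · · · ·
· · · · · · · ♘
♙ ♙ ♙ ♙ ♙ ♙ ♙ ♙
♖ ♘ ♗ ♕ ♔ ♗ · ♖



  a b c d e f g h
  ─────────────────
8│♜ ♞ ♝ ♛ ♚ ♝ ♞ ♜│8
7│♟ ♟ ♟ · ♟ ♟ ♟ ♟│7
6│· · · · · · · ·│6
5│· · · ♟ · · · ·│5
4│· · · · · · · ·│4
3│· · · · · · · ♘│3
2│♙ ♙ ♙ ♙ ♙ ♙ ♙ ♙│2
1│♖ ♘ ♗ ♕ ♔ ♗ · ♖│1
  ─────────────────
  a b c d e f g h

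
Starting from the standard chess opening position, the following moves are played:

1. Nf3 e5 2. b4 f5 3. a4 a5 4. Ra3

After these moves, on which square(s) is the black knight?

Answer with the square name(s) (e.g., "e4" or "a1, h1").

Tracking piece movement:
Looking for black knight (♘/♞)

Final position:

  a b c d e f g h
  ─────────────────
8│♜ ♞ ♝ ♛ ♚ ♝ ♞ ♜│8
7│· ♟ ♟ ♟ · · ♟ ♟│7
6│· · · · · · · ·│6
5│♟ · · · ♟ ♟ · ·│5
4│♙ ♙ · · · · · ·│4
3│♖ · · · · ♘ · ·│3
2│· · ♙ ♙ ♙ ♙ ♙ ♙│2
1│· ♘ ♗ ♕ ♔ ♗ · ♖│1
  ─────────────────
  a b c d e f g h


b8, g8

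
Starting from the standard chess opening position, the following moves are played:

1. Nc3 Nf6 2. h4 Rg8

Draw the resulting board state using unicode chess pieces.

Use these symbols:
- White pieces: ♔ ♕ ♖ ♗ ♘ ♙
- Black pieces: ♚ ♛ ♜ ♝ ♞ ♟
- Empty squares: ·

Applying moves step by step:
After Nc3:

♜ ♞ ♝ ♛ ♚ ♝ ♞ ♜
♟ ♟ ♟ ♟ ♟ ♟ ♟ ♟
· · · · · · · ·
· · · · · · · ·
· · · · · · · ·
· · ♘ · · · · ·
♙ ♙ ♙ ♙ ♙ ♙ ♙ ♙
♖ · ♗ ♕ ♔ ♗ ♘ ♖


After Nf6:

♜ ♞ ♝ ♛ ♚ ♝ · ♜
♟ ♟ ♟ ♟ ♟ ♟ ♟ ♟
· · · · · ♞ · ·
· · · · · · · ·
· · · · · · · ·
· · ♘ · · · · ·
♙ ♙ ♙ ♙ ♙ ♙ ♙ ♙
♖ · ♗ ♕ ♔ ♗ ♘ ♖


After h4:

♜ ♞ ♝ ♛ ♚ ♝ · ♜
♟ ♟ ♟ ♟ ♟ ♟ ♟ ♟
· · · · · ♞ · ·
· · · · · · · ·
· · · · · · · ♙
· · ♘ · · · · ·
♙ ♙ ♙ ♙ ♙ ♙ ♙ ·
♖ · ♗ ♕ ♔ ♗ ♘ ♖


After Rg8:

♜ ♞ ♝ ♛ ♚ ♝ ♜ ·
♟ ♟ ♟ ♟ ♟ ♟ ♟ ♟
· · · · · ♞ · ·
· · · · · · · ·
· · · · · · · ♙
· · ♘ · · · · ·
♙ ♙ ♙ ♙ ♙ ♙ ♙ ·
♖ · ♗ ♕ ♔ ♗ ♘ ♖



  a b c d e f g h
  ─────────────────
8│♜ ♞ ♝ ♛ ♚ ♝ ♜ ·│8
7│♟ ♟ ♟ ♟ ♟ ♟ ♟ ♟│7
6│· · · · · ♞ · ·│6
5│· · · · · · · ·│5
4│· · · · · · · ♙│4
3│· · ♘ · · · · ·│3
2│♙ ♙ ♙ ♙ ♙ ♙ ♙ ·│2
1│♖ · ♗ ♕ ♔ ♗ ♘ ♖│1
  ─────────────────
  a b c d e f g h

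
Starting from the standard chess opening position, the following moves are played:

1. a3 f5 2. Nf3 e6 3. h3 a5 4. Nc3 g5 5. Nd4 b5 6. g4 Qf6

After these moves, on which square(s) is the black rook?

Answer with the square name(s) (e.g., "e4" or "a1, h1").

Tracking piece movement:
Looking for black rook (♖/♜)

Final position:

  a b c d e f g h
  ─────────────────
8│♜ ♞ ♝ · ♚ ♝ ♞ ♜│8
7│· · ♟ ♟ · · · ♟│7
6│· · · · ♟ ♛ · ·│6
5│♟ ♟ · · · ♟ ♟ ·│5
4│· · · ♘ · · ♙ ·│4
3│♙ · ♘ · · · · ♙│3
2│· ♙ ♙ ♙ ♙ ♙ · ·│2
1│♖ · ♗ ♕ ♔ ♗ · ♖│1
  ─────────────────
  a b c d e f g h


a8, h8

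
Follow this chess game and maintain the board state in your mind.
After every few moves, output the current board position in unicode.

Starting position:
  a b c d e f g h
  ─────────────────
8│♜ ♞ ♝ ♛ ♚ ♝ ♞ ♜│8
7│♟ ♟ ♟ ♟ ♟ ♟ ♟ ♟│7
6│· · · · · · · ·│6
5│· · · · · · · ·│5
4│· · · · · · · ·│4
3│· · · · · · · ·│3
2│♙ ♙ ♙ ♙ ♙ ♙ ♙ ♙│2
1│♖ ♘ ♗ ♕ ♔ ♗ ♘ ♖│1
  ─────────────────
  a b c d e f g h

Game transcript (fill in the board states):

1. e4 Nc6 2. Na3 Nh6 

  a b c d e f g h
  ─────────────────
8│♜ · ♝ ♛ ♚ ♝ · ♜│8
7│♟ ♟ ♟ ♟ ♟ ♟ ♟ ♟│7
6│· · ♞ · · · · ♞│6
5│· · · · · · · ·│5
4│· · · · ♙ · · ·│4
3│♘ · · · · · · ·│3
2│♙ ♙ ♙ ♙ · ♙ ♙ ♙│2
1│♖ · ♗ ♕ ♔ ♗ ♘ ♖│1
  ─────────────────
  a b c d e f g h

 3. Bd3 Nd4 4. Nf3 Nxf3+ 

  a b c d e f g h
  ─────────────────
8│♜ · ♝ ♛ ♚ ♝ · ♜│8
7│♟ ♟ ♟ ♟ ♟ ♟ ♟ ♟│7
6│· · · · · · · ♞│6
5│· · · · · · · ·│5
4│· · · · ♙ · · ·│4
3│♘ · · ♗ · ♞ · ·│3
2│♙ ♙ ♙ ♙ · ♙ ♙ ♙│2
1│♖ · ♗ ♕ ♔ · · ♖│1
  ─────────────────
  a b c d e f g h

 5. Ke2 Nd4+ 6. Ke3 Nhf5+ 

  a b c d e f g h
  ─────────────────
8│♜ · ♝ ♛ ♚ ♝ · ♜│8
7│♟ ♟ ♟ ♟ ♟ ♟ ♟ ♟│7
6│· · · · · · · ·│6
5│· · · · · ♞ · ·│5
4│· · · ♞ ♙ · · ·│4
3│♘ · · ♗ ♔ · · ·│3
2│♙ ♙ ♙ ♙ · ♙ ♙ ♙│2
1│♖ · ♗ ♕ · · · ♖│1
  ─────────────────
  a b c d e f g h

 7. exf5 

  a b c d e f g h
  ─────────────────
8│♜ · ♝ ♛ ♚ ♝ · ♜│8
7│♟ ♟ ♟ ♟ ♟ ♟ ♟ ♟│7
6│· · · · · · · ·│6
5│· · · · · ♙ · ·│5
4│· · · ♞ · · · ·│4
3│♘ · · ♗ ♔ · · ·│3
2│♙ ♙ ♙ ♙ · ♙ ♙ ♙│2
1│♖ · ♗ ♕ · · · ♖│1
  ─────────────────
  a b c d e f g h


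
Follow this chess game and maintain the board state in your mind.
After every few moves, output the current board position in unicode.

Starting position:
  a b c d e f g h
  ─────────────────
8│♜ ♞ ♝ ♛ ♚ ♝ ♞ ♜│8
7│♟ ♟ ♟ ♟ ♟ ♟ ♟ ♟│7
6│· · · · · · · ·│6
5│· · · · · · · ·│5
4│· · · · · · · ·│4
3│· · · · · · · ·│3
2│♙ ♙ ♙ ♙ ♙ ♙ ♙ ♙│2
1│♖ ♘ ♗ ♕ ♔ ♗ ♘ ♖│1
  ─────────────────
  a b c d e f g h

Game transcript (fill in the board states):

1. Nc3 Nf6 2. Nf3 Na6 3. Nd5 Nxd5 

  a b c d e f g h
  ─────────────────
8│♜ · ♝ ♛ ♚ ♝ · ♜│8
7│♟ ♟ ♟ ♟ ♟ ♟ ♟ ♟│7
6│♞ · · · · · · ·│6
5│· · · ♞ · · · ·│5
4│· · · · · · · ·│4
3│· · · · · ♘ · ·│3
2│♙ ♙ ♙ ♙ ♙ ♙ ♙ ♙│2
1│♖ · ♗ ♕ ♔ ♗ · ♖│1
  ─────────────────
  a b c d e f g h

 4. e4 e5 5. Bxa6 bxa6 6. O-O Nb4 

  a b c d e f g h
  ─────────────────
8│♜ · ♝ ♛ ♚ ♝ · ♜│8
7│♟ · ♟ ♟ · ♟ ♟ ♟│7
6│♟ · · · · · · ·│6
5│· · · · ♟ · · ·│5
4│· ♞ · · ♙ · · ·│4
3│· · · · · ♘ · ·│3
2│♙ ♙ ♙ ♙ · ♙ ♙ ♙│2
1│♖ · ♗ ♕ · ♖ ♔ ·│1
  ─────────────────
  a b c d e f g h

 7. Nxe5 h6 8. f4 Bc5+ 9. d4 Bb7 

  a b c d e f g h
  ─────────────────
8│♜ · · ♛ ♚ · · ♜│8
7│♟ ♝ ♟ ♟ · ♟ ♟ ·│7
6│♟ · · · · · · ♟│6
5│· · ♝ · ♘ · · ·│5
4│· ♞ · ♙ ♙ ♙ · ·│4
3│· · · · · · · ·│3
2│♙ ♙ ♙ · · · ♙ ♙│2
1│♖ · ♗ ♕ · ♖ ♔ ·│1
  ─────────────────
  a b c d e f g h

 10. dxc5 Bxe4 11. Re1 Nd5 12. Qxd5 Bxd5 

  a b c d e f g h
  ─────────────────
8│♜ · · ♛ ♚ · · ♜│8
7│♟ · ♟ ♟ · ♟ ♟ ·│7
6│♟ · · · · · · ♟│6
5│· · ♙ ♝ ♘ · · ·│5
4│· · · · · ♙ · ·│4
3│· · · · · · · ·│3
2│♙ ♙ ♙ · · · ♙ ♙│2
1│♖ · ♗ · ♖ · ♔ ·│1
  ─────────────────
  a b c d e f g h

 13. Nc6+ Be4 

  a b c d e f g h
  ─────────────────
8│♜ · · ♛ ♚ · · ♜│8
7│♟ · ♟ ♟ · ♟ ♟ ·│7
6│♟ · ♘ · · · · ♟│6
5│· · ♙ · · · · ·│5
4│· · · · ♝ ♙ · ·│4
3│· · · · · · · ·│3
2│♙ ♙ ♙ · · · ♙ ♙│2
1│♖ · ♗ · ♖ · ♔ ·│1
  ─────────────────
  a b c d e f g h


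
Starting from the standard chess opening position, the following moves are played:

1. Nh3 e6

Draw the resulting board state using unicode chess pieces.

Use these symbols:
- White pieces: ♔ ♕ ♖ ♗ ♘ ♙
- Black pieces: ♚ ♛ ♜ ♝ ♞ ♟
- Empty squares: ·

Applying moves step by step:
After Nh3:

♜ ♞ ♝ ♛ ♚ ♝ ♞ ♜
♟ ♟ ♟ ♟ ♟ ♟ ♟ ♟
· · · · · · · ·
· · · · · · · ·
· · · · · · · ·
· · · · · · · ♘
♙ ♙ ♙ ♙ ♙ ♙ ♙ ♙
♖ ♘ ♗ ♕ ♔ ♗ · ♖


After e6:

♜ ♞ ♝ ♛ ♚ ♝ ♞ ♜
♟ ♟ ♟ ♟ · ♟ ♟ ♟
· · · · ♟ · · ·
· · · · · · · ·
· · · · · · · ·
· · · · · · · ♘
♙ ♙ ♙ ♙ ♙ ♙ ♙ ♙
♖ ♘ ♗ ♕ ♔ ♗ · ♖



  a b c d e f g h
  ─────────────────
8│♜ ♞ ♝ ♛ ♚ ♝ ♞ ♜│8
7│♟ ♟ ♟ ♟ · ♟ ♟ ♟│7
6│· · · · ♟ · · ·│6
5│· · · · · · · ·│5
4│· · · · · · · ·│4
3│· · · · · · · ♘│3
2│♙ ♙ ♙ ♙ ♙ ♙ ♙ ♙│2
1│♖ ♘ ♗ ♕ ♔ ♗ · ♖│1
  ─────────────────
  a b c d e f g h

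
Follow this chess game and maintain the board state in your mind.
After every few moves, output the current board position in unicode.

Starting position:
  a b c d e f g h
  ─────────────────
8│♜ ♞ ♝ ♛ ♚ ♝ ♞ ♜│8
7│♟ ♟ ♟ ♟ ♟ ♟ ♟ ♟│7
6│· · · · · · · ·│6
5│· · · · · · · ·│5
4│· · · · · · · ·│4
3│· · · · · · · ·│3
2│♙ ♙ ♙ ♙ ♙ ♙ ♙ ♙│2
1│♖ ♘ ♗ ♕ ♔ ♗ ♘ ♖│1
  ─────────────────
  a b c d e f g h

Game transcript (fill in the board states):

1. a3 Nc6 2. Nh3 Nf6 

  a b c d e f g h
  ─────────────────
8│♜ · ♝ ♛ ♚ ♝ · ♜│8
7│♟ ♟ ♟ ♟ ♟ ♟ ♟ ♟│7
6│· · ♞ · · ♞ · ·│6
5│· · · · · · · ·│5
4│· · · · · · · ·│4
3│♙ · · · · · · ♘│3
2│· ♙ ♙ ♙ ♙ ♙ ♙ ♙│2
1│♖ ♘ ♗ ♕ ♔ ♗ · ♖│1
  ─────────────────
  a b c d e f g h

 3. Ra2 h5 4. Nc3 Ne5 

  a b c d e f g h
  ─────────────────
8│♜ · ♝ ♛ ♚ ♝ · ♜│8
7│♟ ♟ ♟ ♟ ♟ ♟ ♟ ·│7
6│· · · · · ♞ · ·│6
5│· · · · ♞ · · ♟│5
4│· · · · · · · ·│4
3│♙ · ♘ · · · · ♘│3
2│♖ ♙ ♙ ♙ ♙ ♙ ♙ ♙│2
1│· · ♗ ♕ ♔ ♗ · ♖│1
  ─────────────────
  a b c d e f g h

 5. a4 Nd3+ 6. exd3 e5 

  a b c d e f g h
  ─────────────────
8│♜ · ♝ ♛ ♚ ♝ · ♜│8
7│♟ ♟ ♟ ♟ · ♟ ♟ ·│7
6│· · · · · ♞ · ·│6
5│· · · · ♟ · · ♟│5
4│♙ · · · · · · ·│4
3│· · ♘ ♙ · · · ♘│3
2│♖ ♙ ♙ ♙ · ♙ ♙ ♙│2
1│· · ♗ ♕ ♔ ♗ · ♖│1
  ─────────────────
  a b c d e f g h

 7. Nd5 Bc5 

  a b c d e f g h
  ─────────────────
8│♜ · ♝ ♛ ♚ · · ♜│8
7│♟ ♟ ♟ ♟ · ♟ ♟ ·│7
6│· · · · · ♞ · ·│6
5│· · ♝ ♘ ♟ · · ♟│5
4│♙ · · · · · · ·│4
3│· · · ♙ · · · ♘│3
2│♖ ♙ ♙ ♙ · ♙ ♙ ♙│2
1│· · ♗ ♕ ♔ ♗ · ♖│1
  ─────────────────
  a b c d e f g h


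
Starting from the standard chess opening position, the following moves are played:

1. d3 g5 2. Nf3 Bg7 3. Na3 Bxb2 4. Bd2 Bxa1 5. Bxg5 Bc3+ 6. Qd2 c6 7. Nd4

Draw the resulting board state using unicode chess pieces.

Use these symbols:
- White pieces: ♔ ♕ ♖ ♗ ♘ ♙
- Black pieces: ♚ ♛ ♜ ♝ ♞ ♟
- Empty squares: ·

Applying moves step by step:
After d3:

♜ ♞ ♝ ♛ ♚ ♝ ♞ ♜
♟ ♟ ♟ ♟ ♟ ♟ ♟ ♟
· · · · · · · ·
· · · · · · · ·
· · · · · · · ·
· · · ♙ · · · ·
♙ ♙ ♙ · ♙ ♙ ♙ ♙
♖ ♘ ♗ ♕ ♔ ♗ ♘ ♖


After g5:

♜ ♞ ♝ ♛ ♚ ♝ ♞ ♜
♟ ♟ ♟ ♟ ♟ ♟ · ♟
· · · · · · · ·
· · · · · · ♟ ·
· · · · · · · ·
· · · ♙ · · · ·
♙ ♙ ♙ · ♙ ♙ ♙ ♙
♖ ♘ ♗ ♕ ♔ ♗ ♘ ♖


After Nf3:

♜ ♞ ♝ ♛ ♚ ♝ ♞ ♜
♟ ♟ ♟ ♟ ♟ ♟ · ♟
· · · · · · · ·
· · · · · · ♟ ·
· · · · · · · ·
· · · ♙ · ♘ · ·
♙ ♙ ♙ · ♙ ♙ ♙ ♙
♖ ♘ ♗ ♕ ♔ ♗ · ♖


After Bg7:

♜ ♞ ♝ ♛ ♚ · ♞ ♜
♟ ♟ ♟ ♟ ♟ ♟ ♝ ♟
· · · · · · · ·
· · · · · · ♟ ·
· · · · · · · ·
· · · ♙ · ♘ · ·
♙ ♙ ♙ · ♙ ♙ ♙ ♙
♖ ♘ ♗ ♕ ♔ ♗ · ♖


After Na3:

♜ ♞ ♝ ♛ ♚ · ♞ ♜
♟ ♟ ♟ ♟ ♟ ♟ ♝ ♟
· · · · · · · ·
· · · · · · ♟ ·
· · · · · · · ·
♘ · · ♙ · ♘ · ·
♙ ♙ ♙ · ♙ ♙ ♙ ♙
♖ · ♗ ♕ ♔ ♗ · ♖


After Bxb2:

♜ ♞ ♝ ♛ ♚ · ♞ ♜
♟ ♟ ♟ ♟ ♟ ♟ · ♟
· · · · · · · ·
· · · · · · ♟ ·
· · · · · · · ·
♘ · · ♙ · ♘ · ·
♙ ♝ ♙ · ♙ ♙ ♙ ♙
♖ · ♗ ♕ ♔ ♗ · ♖


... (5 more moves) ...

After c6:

♜ ♞ ♝ ♛ ♚ · ♞ ♜
♟ ♟ · ♟ ♟ ♟ · ♟
· · ♟ · · · · ·
· · · · · · ♗ ·
· · · · · · · ·
♘ · ♝ ♙ · ♘ · ·
♙ · ♙ ♕ ♙ ♙ ♙ ♙
· · · · ♔ ♗ · ♖


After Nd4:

♜ ♞ ♝ ♛ ♚ · ♞ ♜
♟ ♟ · ♟ ♟ ♟ · ♟
· · ♟ · · · · ·
· · · · · · ♗ ·
· · · ♘ · · · ·
♘ · ♝ ♙ · · · ·
♙ · ♙ ♕ ♙ ♙ ♙ ♙
· · · · ♔ ♗ · ♖



  a b c d e f g h
  ─────────────────
8│♜ ♞ ♝ ♛ ♚ · ♞ ♜│8
7│♟ ♟ · ♟ ♟ ♟ · ♟│7
6│· · ♟ · · · · ·│6
5│· · · · · · ♗ ·│5
4│· · · ♘ · · · ·│4
3│♘ · ♝ ♙ · · · ·│3
2│♙ · ♙ ♕ ♙ ♙ ♙ ♙│2
1│· · · · ♔ ♗ · ♖│1
  ─────────────────
  a b c d e f g h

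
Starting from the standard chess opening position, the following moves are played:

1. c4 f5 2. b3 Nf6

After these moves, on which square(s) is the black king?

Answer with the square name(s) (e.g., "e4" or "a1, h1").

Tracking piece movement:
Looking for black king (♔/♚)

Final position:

  a b c d e f g h
  ─────────────────
8│♜ ♞ ♝ ♛ ♚ ♝ · ♜│8
7│♟ ♟ ♟ ♟ ♟ · ♟ ♟│7
6│· · · · · ♞ · ·│6
5│· · · · · ♟ · ·│5
4│· · ♙ · · · · ·│4
3│· ♙ · · · · · ·│3
2│♙ · · ♙ ♙ ♙ ♙ ♙│2
1│♖ ♘ ♗ ♕ ♔ ♗ ♘ ♖│1
  ─────────────────
  a b c d e f g h


e8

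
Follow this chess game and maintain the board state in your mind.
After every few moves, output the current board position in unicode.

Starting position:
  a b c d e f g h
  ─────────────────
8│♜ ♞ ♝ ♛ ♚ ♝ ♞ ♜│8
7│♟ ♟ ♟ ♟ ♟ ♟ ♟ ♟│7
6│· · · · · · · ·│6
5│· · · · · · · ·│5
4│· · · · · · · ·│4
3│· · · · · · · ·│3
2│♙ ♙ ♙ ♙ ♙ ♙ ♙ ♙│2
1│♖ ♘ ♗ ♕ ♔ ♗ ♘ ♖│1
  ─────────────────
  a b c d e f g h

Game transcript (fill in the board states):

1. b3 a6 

  a b c d e f g h
  ─────────────────
8│♜ ♞ ♝ ♛ ♚ ♝ ♞ ♜│8
7│· ♟ ♟ ♟ ♟ ♟ ♟ ♟│7
6│♟ · · · · · · ·│6
5│· · · · · · · ·│5
4│· · · · · · · ·│4
3│· ♙ · · · · · ·│3
2│♙ · ♙ ♙ ♙ ♙ ♙ ♙│2
1│♖ ♘ ♗ ♕ ♔ ♗ ♘ ♖│1
  ─────────────────
  a b c d e f g h

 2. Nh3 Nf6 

  a b c d e f g h
  ─────────────────
8│♜ ♞ ♝ ♛ ♚ ♝ · ♜│8
7│· ♟ ♟ ♟ ♟ ♟ ♟ ♟│7
6│♟ · · · · ♞ · ·│6
5│· · · · · · · ·│5
4│· · · · · · · ·│4
3│· ♙ · · · · · ♘│3
2│♙ · ♙ ♙ ♙ ♙ ♙ ♙│2
1│♖ ♘ ♗ ♕ ♔ ♗ · ♖│1
  ─────────────────
  a b c d e f g h

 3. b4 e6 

  a b c d e f g h
  ─────────────────
8│♜ ♞ ♝ ♛ ♚ ♝ · ♜│8
7│· ♟ ♟ ♟ · ♟ ♟ ♟│7
6│♟ · · · ♟ ♞ · ·│6
5│· · · · · · · ·│5
4│· ♙ · · · · · ·│4
3│· · · · · · · ♘│3
2│♙ · ♙ ♙ ♙ ♙ ♙ ♙│2
1│♖ ♘ ♗ ♕ ♔ ♗ · ♖│1
  ─────────────────
  a b c d e f g h

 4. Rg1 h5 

  a b c d e f g h
  ─────────────────
8│♜ ♞ ♝ ♛ ♚ ♝ · ♜│8
7│· ♟ ♟ ♟ · ♟ ♟ ·│7
6│♟ · · · ♟ ♞ · ·│6
5│· · · · · · · ♟│5
4│· ♙ · · · · · ·│4
3│· · · · · · · ♘│3
2│♙ · ♙ ♙ ♙ ♙ ♙ ♙│2
1│♖ ♘ ♗ ♕ ♔ ♗ ♖ ·│1
  ─────────────────
  a b c d e f g h

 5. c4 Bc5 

  a b c d e f g h
  ─────────────────
8│♜ ♞ ♝ ♛ ♚ · · ♜│8
7│· ♟ ♟ ♟ · ♟ ♟ ·│7
6│♟ · · · ♟ ♞ · ·│6
5│· · ♝ · · · · ♟│5
4│· ♙ ♙ · · · · ·│4
3│· · · · · · · ♘│3
2│♙ · · ♙ ♙ ♙ ♙ ♙│2
1│♖ ♘ ♗ ♕ ♔ ♗ ♖ ·│1
  ─────────────────
  a b c d e f g h



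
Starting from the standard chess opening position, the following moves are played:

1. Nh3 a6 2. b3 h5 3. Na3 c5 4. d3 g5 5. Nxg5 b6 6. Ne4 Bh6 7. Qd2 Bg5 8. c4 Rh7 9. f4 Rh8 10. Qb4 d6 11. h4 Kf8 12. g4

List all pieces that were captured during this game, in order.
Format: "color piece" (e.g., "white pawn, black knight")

Tracking captures:
  Nxg5: captured black pawn

black pawn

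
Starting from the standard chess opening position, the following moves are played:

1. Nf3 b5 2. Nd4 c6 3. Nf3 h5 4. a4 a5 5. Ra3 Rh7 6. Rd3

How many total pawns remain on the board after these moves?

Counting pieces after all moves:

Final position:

  a b c d e f g h
  ─────────────────
8│♜ ♞ ♝ ♛ ♚ ♝ ♞ ·│8
7│· · · ♟ ♟ ♟ ♟ ♜│7
6│· · ♟ · · · · ·│6
5│♟ ♟ · · · · · ♟│5
4│♙ · · · · · · ·│4
3│· · · ♖ · ♘ · ·│3
2│· ♙ ♙ ♙ ♙ ♙ ♙ ♙│2
1│· ♘ ♗ ♕ ♔ ♗ · ♖│1
  ─────────────────
  a b c d e f g h


16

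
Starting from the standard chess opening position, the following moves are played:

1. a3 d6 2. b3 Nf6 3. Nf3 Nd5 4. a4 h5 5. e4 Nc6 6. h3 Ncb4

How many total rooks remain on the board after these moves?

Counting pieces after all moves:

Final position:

  a b c d e f g h
  ─────────────────
8│♜ · ♝ ♛ ♚ ♝ · ♜│8
7│♟ ♟ ♟ · ♟ ♟ ♟ ·│7
6│· · · ♟ · · · ·│6
5│· · · ♞ · · · ♟│5
4│♙ ♞ · · ♙ · · ·│4
3│· ♙ · · · ♘ · ♙│3
2│· · ♙ ♙ · ♙ ♙ ·│2
1│♖ ♘ ♗ ♕ ♔ ♗ · ♖│1
  ─────────────────
  a b c d e f g h


4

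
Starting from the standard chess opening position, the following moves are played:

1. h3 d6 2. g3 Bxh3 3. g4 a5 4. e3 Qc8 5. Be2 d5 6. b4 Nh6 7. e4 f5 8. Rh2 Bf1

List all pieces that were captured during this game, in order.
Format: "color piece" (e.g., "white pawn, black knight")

Tracking captures:
  Bxh3: captured white pawn

white pawn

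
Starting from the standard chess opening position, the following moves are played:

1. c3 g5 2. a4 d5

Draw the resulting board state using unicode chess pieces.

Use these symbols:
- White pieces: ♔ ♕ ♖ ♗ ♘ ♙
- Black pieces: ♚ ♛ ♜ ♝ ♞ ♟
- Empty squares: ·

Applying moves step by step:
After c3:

♜ ♞ ♝ ♛ ♚ ♝ ♞ ♜
♟ ♟ ♟ ♟ ♟ ♟ ♟ ♟
· · · · · · · ·
· · · · · · · ·
· · · · · · · ·
· · ♙ · · · · ·
♙ ♙ · ♙ ♙ ♙ ♙ ♙
♖ ♘ ♗ ♕ ♔ ♗ ♘ ♖


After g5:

♜ ♞ ♝ ♛ ♚ ♝ ♞ ♜
♟ ♟ ♟ ♟ ♟ ♟ · ♟
· · · · · · · ·
· · · · · · ♟ ·
· · · · · · · ·
· · ♙ · · · · ·
♙ ♙ · ♙ ♙ ♙ ♙ ♙
♖ ♘ ♗ ♕ ♔ ♗ ♘ ♖


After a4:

♜ ♞ ♝ ♛ ♚ ♝ ♞ ♜
♟ ♟ ♟ ♟ ♟ ♟ · ♟
· · · · · · · ·
· · · · · · ♟ ·
♙ · · · · · · ·
· · ♙ · · · · ·
· ♙ · ♙ ♙ ♙ ♙ ♙
♖ ♘ ♗ ♕ ♔ ♗ ♘ ♖


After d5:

♜ ♞ ♝ ♛ ♚ ♝ ♞ ♜
♟ ♟ ♟ · ♟ ♟ · ♟
· · · · · · · ·
· · · ♟ · · ♟ ·
♙ · · · · · · ·
· · ♙ · · · · ·
· ♙ · ♙ ♙ ♙ ♙ ♙
♖ ♘ ♗ ♕ ♔ ♗ ♘ ♖



  a b c d e f g h
  ─────────────────
8│♜ ♞ ♝ ♛ ♚ ♝ ♞ ♜│8
7│♟ ♟ ♟ · ♟ ♟ · ♟│7
6│· · · · · · · ·│6
5│· · · ♟ · · ♟ ·│5
4│♙ · · · · · · ·│4
3│· · ♙ · · · · ·│3
2│· ♙ · ♙ ♙ ♙ ♙ ♙│2
1│♖ ♘ ♗ ♕ ♔ ♗ ♘ ♖│1
  ─────────────────
  a b c d e f g h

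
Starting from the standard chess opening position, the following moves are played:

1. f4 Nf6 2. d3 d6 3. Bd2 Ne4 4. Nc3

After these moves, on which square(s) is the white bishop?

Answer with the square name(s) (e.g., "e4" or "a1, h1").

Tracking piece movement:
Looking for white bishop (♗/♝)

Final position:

  a b c d e f g h
  ─────────────────
8│♜ ♞ ♝ ♛ ♚ ♝ · ♜│8
7│♟ ♟ ♟ · ♟ ♟ ♟ ♟│7
6│· · · ♟ · · · ·│6
5│· · · · · · · ·│5
4│· · · · ♞ ♙ · ·│4
3│· · ♘ ♙ · · · ·│3
2│♙ ♙ ♙ ♗ ♙ · ♙ ♙│2
1│♖ · · ♕ ♔ ♗ ♘ ♖│1
  ─────────────────
  a b c d e f g h


d2, f1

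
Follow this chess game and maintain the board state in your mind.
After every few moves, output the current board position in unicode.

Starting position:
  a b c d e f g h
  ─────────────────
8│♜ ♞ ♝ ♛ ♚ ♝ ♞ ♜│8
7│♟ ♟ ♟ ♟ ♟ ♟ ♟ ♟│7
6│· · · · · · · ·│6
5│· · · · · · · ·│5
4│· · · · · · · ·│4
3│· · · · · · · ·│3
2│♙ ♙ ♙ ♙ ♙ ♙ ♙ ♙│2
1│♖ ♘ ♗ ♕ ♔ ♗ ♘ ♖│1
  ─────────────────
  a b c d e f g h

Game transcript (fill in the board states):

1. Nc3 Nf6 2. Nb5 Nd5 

  a b c d e f g h
  ─────────────────
8│♜ ♞ ♝ ♛ ♚ ♝ · ♜│8
7│♟ ♟ ♟ ♟ ♟ ♟ ♟ ♟│7
6│· · · · · · · ·│6
5│· ♘ · ♞ · · · ·│5
4│· · · · · · · ·│4
3│· · · · · · · ·│3
2│♙ ♙ ♙ ♙ ♙ ♙ ♙ ♙│2
1│♖ · ♗ ♕ ♔ ♗ ♘ ♖│1
  ─────────────────
  a b c d e f g h

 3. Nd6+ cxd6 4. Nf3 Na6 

  a b c d e f g h
  ─────────────────
8│♜ · ♝ ♛ ♚ ♝ · ♜│8
7│♟ ♟ · ♟ ♟ ♟ ♟ ♟│7
6│♞ · · ♟ · · · ·│6
5│· · · ♞ · · · ·│5
4│· · · · · · · ·│4
3│· · · · · ♘ · ·│3
2│♙ ♙ ♙ ♙ ♙ ♙ ♙ ♙│2
1│♖ · ♗ ♕ ♔ ♗ · ♖│1
  ─────────────────
  a b c d e f g h

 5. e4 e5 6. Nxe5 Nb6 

  a b c d e f g h
  ─────────────────
8│♜ · ♝ ♛ ♚ ♝ · ♜│8
7│♟ ♟ · ♟ · ♟ ♟ ♟│7
6│♞ ♞ · ♟ · · · ·│6
5│· · · · ♘ · · ·│5
4│· · · · ♙ · · ·│4
3│· · · · · · · ·│3
2│♙ ♙ ♙ ♙ · ♙ ♙ ♙│2
1│♖ · ♗ ♕ ♔ ♗ · ♖│1
  ─────────────────
  a b c d e f g h

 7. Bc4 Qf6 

  a b c d e f g h
  ─────────────────
8│♜ · ♝ · ♚ ♝ · ♜│8
7│♟ ♟ · ♟ · ♟ ♟ ♟│7
6│♞ ♞ · ♟ · ♛ · ·│6
5│· · · · ♘ · · ·│5
4│· · ♗ · ♙ · · ·│4
3│· · · · · · · ·│3
2│♙ ♙ ♙ ♙ · ♙ ♙ ♙│2
1│♖ · ♗ ♕ ♔ · · ♖│1
  ─────────────────
  a b c d e f g h


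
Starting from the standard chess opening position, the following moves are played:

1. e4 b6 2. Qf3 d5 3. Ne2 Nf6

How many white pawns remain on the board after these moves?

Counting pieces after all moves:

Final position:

  a b c d e f g h
  ─────────────────
8│♜ ♞ ♝ ♛ ♚ ♝ · ♜│8
7│♟ · ♟ · ♟ ♟ ♟ ♟│7
6│· ♟ · · · ♞ · ·│6
5│· · · ♟ · · · ·│5
4│· · · · ♙ · · ·│4
3│· · · · · ♕ · ·│3
2│♙ ♙ ♙ ♙ ♘ ♙ ♙ ♙│2
1│♖ ♘ ♗ · ♔ ♗ · ♖│1
  ─────────────────
  a b c d e f g h


8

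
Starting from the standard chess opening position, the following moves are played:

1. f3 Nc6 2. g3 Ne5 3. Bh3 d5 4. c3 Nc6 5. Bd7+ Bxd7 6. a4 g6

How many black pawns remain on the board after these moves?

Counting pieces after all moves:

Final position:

  a b c d e f g h
  ─────────────────
8│♜ · · ♛ ♚ ♝ ♞ ♜│8
7│♟ ♟ ♟ ♝ ♟ ♟ · ♟│7
6│· · ♞ · · · ♟ ·│6
5│· · · ♟ · · · ·│5
4│♙ · · · · · · ·│4
3│· · ♙ · · ♙ ♙ ·│3
2│· ♙ · ♙ ♙ · · ♙│2
1│♖ ♘ ♗ ♕ ♔ · ♘ ♖│1
  ─────────────────
  a b c d e f g h


8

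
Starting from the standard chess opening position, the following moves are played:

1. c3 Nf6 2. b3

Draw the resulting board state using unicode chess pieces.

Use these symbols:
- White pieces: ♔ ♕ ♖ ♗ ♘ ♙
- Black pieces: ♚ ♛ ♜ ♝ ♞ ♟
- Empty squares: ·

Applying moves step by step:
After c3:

♜ ♞ ♝ ♛ ♚ ♝ ♞ ♜
♟ ♟ ♟ ♟ ♟ ♟ ♟ ♟
· · · · · · · ·
· · · · · · · ·
· · · · · · · ·
· · ♙ · · · · ·
♙ ♙ · ♙ ♙ ♙ ♙ ♙
♖ ♘ ♗ ♕ ♔ ♗ ♘ ♖


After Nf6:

♜ ♞ ♝ ♛ ♚ ♝ · ♜
♟ ♟ ♟ ♟ ♟ ♟ ♟ ♟
· · · · · ♞ · ·
· · · · · · · ·
· · · · · · · ·
· · ♙ · · · · ·
♙ ♙ · ♙ ♙ ♙ ♙ ♙
♖ ♘ ♗ ♕ ♔ ♗ ♘ ♖


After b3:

♜ ♞ ♝ ♛ ♚ ♝ · ♜
♟ ♟ ♟ ♟ ♟ ♟ ♟ ♟
· · · · · ♞ · ·
· · · · · · · ·
· · · · · · · ·
· ♙ ♙ · · · · ·
♙ · · ♙ ♙ ♙ ♙ ♙
♖ ♘ ♗ ♕ ♔ ♗ ♘ ♖



  a b c d e f g h
  ─────────────────
8│♜ ♞ ♝ ♛ ♚ ♝ · ♜│8
7│♟ ♟ ♟ ♟ ♟ ♟ ♟ ♟│7
6│· · · · · ♞ · ·│6
5│· · · · · · · ·│5
4│· · · · · · · ·│4
3│· ♙ ♙ · · · · ·│3
2│♙ · · ♙ ♙ ♙ ♙ ♙│2
1│♖ ♘ ♗ ♕ ♔ ♗ ♘ ♖│1
  ─────────────────
  a b c d e f g h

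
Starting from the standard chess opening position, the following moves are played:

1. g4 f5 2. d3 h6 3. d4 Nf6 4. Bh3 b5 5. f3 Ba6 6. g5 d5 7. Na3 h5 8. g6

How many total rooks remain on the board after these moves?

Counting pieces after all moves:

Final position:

  a b c d e f g h
  ─────────────────
8│♜ ♞ · ♛ ♚ ♝ · ♜│8
7│♟ · ♟ · ♟ · ♟ ·│7
6│♝ · · · · ♞ ♙ ·│6
5│· ♟ · ♟ · ♟ · ♟│5
4│· · · ♙ · · · ·│4
3│♘ · · · · ♙ · ♗│3
2│♙ ♙ ♙ · ♙ · · ♙│2
1│♖ · ♗ ♕ ♔ · ♘ ♖│1
  ─────────────────
  a b c d e f g h


4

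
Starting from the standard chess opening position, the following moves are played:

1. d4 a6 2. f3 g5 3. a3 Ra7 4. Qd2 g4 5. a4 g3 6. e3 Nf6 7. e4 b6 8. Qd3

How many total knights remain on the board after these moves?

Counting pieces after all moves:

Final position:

  a b c d e f g h
  ─────────────────
8│· ♞ ♝ ♛ ♚ ♝ · ♜│8
7│♜ · ♟ ♟ ♟ ♟ · ♟│7
6│♟ ♟ · · · ♞ · ·│6
5│· · · · · · · ·│5
4│♙ · · ♙ ♙ · · ·│4
3│· · · ♕ · ♙ ♟ ·│3
2│· ♙ ♙ · · · ♙ ♙│2
1│♖ ♘ ♗ · ♔ ♗ ♘ ♖│1
  ─────────────────
  a b c d e f g h


4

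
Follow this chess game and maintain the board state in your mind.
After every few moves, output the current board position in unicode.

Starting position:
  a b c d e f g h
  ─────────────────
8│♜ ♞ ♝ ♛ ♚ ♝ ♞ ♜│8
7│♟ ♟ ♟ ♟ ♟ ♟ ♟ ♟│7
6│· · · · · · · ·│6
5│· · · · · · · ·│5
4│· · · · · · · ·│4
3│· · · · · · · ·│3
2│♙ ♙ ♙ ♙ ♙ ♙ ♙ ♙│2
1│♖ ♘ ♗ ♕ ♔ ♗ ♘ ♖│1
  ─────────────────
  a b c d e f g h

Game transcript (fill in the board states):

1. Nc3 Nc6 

  a b c d e f g h
  ─────────────────
8│♜ · ♝ ♛ ♚ ♝ ♞ ♜│8
7│♟ ♟ ♟ ♟ ♟ ♟ ♟ ♟│7
6│· · ♞ · · · · ·│6
5│· · · · · · · ·│5
4│· · · · · · · ·│4
3│· · ♘ · · · · ·│3
2│♙ ♙ ♙ ♙ ♙ ♙ ♙ ♙│2
1│♖ · ♗ ♕ ♔ ♗ ♘ ♖│1
  ─────────────────
  a b c d e f g h

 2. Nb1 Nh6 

  a b c d e f g h
  ─────────────────
8│♜ · ♝ ♛ ♚ ♝ · ♜│8
7│♟ ♟ ♟ ♟ ♟ ♟ ♟ ♟│7
6│· · ♞ · · · · ♞│6
5│· · · · · · · ·│5
4│· · · · · · · ·│4
3│· · · · · · · ·│3
2│♙ ♙ ♙ ♙ ♙ ♙ ♙ ♙│2
1│♖ ♘ ♗ ♕ ♔ ♗ ♘ ♖│1
  ─────────────────
  a b c d e f g h

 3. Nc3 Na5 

  a b c d e f g h
  ─────────────────
8│♜ · ♝ ♛ ♚ ♝ · ♜│8
7│♟ ♟ ♟ ♟ ♟ ♟ ♟ ♟│7
6│· · · · · · · ♞│6
5│♞ · · · · · · ·│5
4│· · · · · · · ·│4
3│· · ♘ · · · · ·│3
2│♙ ♙ ♙ ♙ ♙ ♙ ♙ ♙│2
1│♖ · ♗ ♕ ♔ ♗ ♘ ♖│1
  ─────────────────
  a b c d e f g h

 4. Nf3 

  a b c d e f g h
  ─────────────────
8│♜ · ♝ ♛ ♚ ♝ · ♜│8
7│♟ ♟ ♟ ♟ ♟ ♟ ♟ ♟│7
6│· · · · · · · ♞│6
5│♞ · · · · · · ·│5
4│· · · · · · · ·│4
3│· · ♘ · · ♘ · ·│3
2│♙ ♙ ♙ ♙ ♙ ♙ ♙ ♙│2
1│♖ · ♗ ♕ ♔ ♗ · ♖│1
  ─────────────────
  a b c d e f g h


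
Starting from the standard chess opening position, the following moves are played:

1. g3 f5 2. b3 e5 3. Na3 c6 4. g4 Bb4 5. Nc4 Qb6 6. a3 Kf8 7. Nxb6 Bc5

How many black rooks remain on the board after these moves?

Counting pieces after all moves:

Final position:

  a b c d e f g h
  ─────────────────
8│♜ ♞ ♝ · · ♚ ♞ ♜│8
7│♟ ♟ · ♟ · · ♟ ♟│7
6│· ♘ ♟ · · · · ·│6
5│· · ♝ · ♟ ♟ · ·│5
4│· · · · · · ♙ ·│4
3│♙ ♙ · · · · · ·│3
2│· · ♙ ♙ ♙ ♙ · ♙│2
1│♖ · ♗ ♕ ♔ ♗ ♘ ♖│1
  ─────────────────
  a b c d e f g h


2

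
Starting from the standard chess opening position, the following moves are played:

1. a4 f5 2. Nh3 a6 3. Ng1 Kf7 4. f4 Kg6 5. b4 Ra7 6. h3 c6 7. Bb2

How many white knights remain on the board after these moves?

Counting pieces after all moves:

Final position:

  a b c d e f g h
  ─────────────────
8│· ♞ ♝ ♛ · ♝ ♞ ♜│8
7│♜ ♟ · ♟ ♟ · ♟ ♟│7
6│♟ · ♟ · · · ♚ ·│6
5│· · · · · ♟ · ·│5
4│♙ ♙ · · · ♙ · ·│4
3│· · · · · · · ♙│3
2│· ♗ ♙ ♙ ♙ · ♙ ·│2
1│♖ ♘ · ♕ ♔ ♗ ♘ ♖│1
  ─────────────────
  a b c d e f g h


2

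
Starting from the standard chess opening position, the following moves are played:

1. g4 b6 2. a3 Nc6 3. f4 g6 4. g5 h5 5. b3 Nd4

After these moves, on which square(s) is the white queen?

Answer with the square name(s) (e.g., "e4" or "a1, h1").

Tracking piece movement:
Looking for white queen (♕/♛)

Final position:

  a b c d e f g h
  ─────────────────
8│♜ · ♝ ♛ ♚ ♝ ♞ ♜│8
7│♟ · ♟ ♟ ♟ ♟ · ·│7
6│· ♟ · · · · ♟ ·│6
5│· · · · · · ♙ ♟│5
4│· · · ♞ · ♙ · ·│4
3│♙ ♙ · · · · · ·│3
2│· · ♙ ♙ ♙ · · ♙│2
1│♖ ♘ ♗ ♕ ♔ ♗ ♘ ♖│1
  ─────────────────
  a b c d e f g h


d1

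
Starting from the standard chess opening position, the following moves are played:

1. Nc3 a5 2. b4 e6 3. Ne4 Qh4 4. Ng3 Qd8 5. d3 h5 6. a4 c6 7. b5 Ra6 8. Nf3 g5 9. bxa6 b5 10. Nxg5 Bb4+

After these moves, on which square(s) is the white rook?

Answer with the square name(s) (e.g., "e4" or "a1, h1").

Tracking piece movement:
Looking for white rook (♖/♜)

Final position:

  a b c d e f g h
  ─────────────────
8│· ♞ ♝ ♛ ♚ · ♞ ♜│8
7│· · · ♟ · ♟ · ·│7
6│♙ · ♟ · ♟ · · ·│6
5│♟ ♟ · · · · ♘ ♟│5
4│♙ ♝ · · · · · ·│4
3│· · · ♙ · · ♘ ·│3
2│· · ♙ · ♙ ♙ ♙ ♙│2
1│♖ · ♗ ♕ ♔ ♗ · ♖│1
  ─────────────────
  a b c d e f g h


a1, h1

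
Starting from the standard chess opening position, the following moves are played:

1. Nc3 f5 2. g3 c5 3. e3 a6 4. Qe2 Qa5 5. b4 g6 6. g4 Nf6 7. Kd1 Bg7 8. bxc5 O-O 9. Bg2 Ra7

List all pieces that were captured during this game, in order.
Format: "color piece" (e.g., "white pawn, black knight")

Tracking captures:
  bxc5: captured black pawn

black pawn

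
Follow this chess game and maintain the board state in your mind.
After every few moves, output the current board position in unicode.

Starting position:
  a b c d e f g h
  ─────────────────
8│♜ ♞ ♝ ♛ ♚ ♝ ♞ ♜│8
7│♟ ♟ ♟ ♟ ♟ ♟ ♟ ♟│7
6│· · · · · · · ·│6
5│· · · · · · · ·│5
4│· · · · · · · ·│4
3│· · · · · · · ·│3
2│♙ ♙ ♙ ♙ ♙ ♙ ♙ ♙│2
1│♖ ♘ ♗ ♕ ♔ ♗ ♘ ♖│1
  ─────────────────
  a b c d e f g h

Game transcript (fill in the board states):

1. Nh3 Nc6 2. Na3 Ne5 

  a b c d e f g h
  ─────────────────
8│♜ · ♝ ♛ ♚ ♝ ♞ ♜│8
7│♟ ♟ ♟ ♟ ♟ ♟ ♟ ♟│7
6│· · · · · · · ·│6
5│· · · · ♞ · · ·│5
4│· · · · · · · ·│4
3│♘ · · · · · · ♘│3
2│♙ ♙ ♙ ♙ ♙ ♙ ♙ ♙│2
1│♖ · ♗ ♕ ♔ ♗ · ♖│1
  ─────────────────
  a b c d e f g h

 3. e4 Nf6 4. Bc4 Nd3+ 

  a b c d e f g h
  ─────────────────
8│♜ · ♝ ♛ ♚ ♝ · ♜│8
7│♟ ♟ ♟ ♟ ♟ ♟ ♟ ♟│7
6│· · · · · ♞ · ·│6
5│· · · · · · · ·│5
4│· · ♗ · ♙ · · ·│4
3│♘ · · ♞ · · · ♘│3
2│♙ ♙ ♙ ♙ · ♙ ♙ ♙│2
1│♖ · ♗ ♕ ♔ · · ♖│1
  ─────────────────
  a b c d e f g h

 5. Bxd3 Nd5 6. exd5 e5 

  a b c d e f g h
  ─────────────────
8│♜ · ♝ ♛ ♚ ♝ · ♜│8
7│♟ ♟ ♟ ♟ · ♟ ♟ ♟│7
6│· · · · · · · ·│6
5│· · · ♙ ♟ · · ·│5
4│· · · · · · · ·│4
3│♘ · · ♗ · · · ♘│3
2│♙ ♙ ♙ ♙ · ♙ ♙ ♙│2
1│♖ · ♗ ♕ ♔ · · ♖│1
  ─────────────────
  a b c d e f g h

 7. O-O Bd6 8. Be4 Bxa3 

  a b c d e f g h
  ─────────────────
8│♜ · ♝ ♛ ♚ · · ♜│8
7│♟ ♟ ♟ ♟ · ♟ ♟ ♟│7
6│· · · · · · · ·│6
5│· · · ♙ ♟ · · ·│5
4│· · · · ♗ · · ·│4
3│♝ · · · · · · ♘│3
2│♙ ♙ ♙ ♙ · ♙ ♙ ♙│2
1│♖ · ♗ ♕ · ♖ ♔ ·│1
  ─────────────────
  a b c d e f g h



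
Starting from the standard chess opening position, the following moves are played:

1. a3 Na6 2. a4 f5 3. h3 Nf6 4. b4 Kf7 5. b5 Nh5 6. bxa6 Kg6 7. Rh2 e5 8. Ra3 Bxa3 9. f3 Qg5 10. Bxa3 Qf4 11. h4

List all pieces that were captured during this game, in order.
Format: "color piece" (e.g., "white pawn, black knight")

Tracking captures:
  bxa6: captured black knight
  Bxa3: captured white rook
  Bxa3: captured black bishop

black knight, white rook, black bishop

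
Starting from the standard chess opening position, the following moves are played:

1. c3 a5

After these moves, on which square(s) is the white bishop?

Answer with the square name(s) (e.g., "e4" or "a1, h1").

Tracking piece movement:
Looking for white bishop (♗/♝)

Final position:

  a b c d e f g h
  ─────────────────
8│♜ ♞ ♝ ♛ ♚ ♝ ♞ ♜│8
7│· ♟ ♟ ♟ ♟ ♟ ♟ ♟│7
6│· · · · · · · ·│6
5│♟ · · · · · · ·│5
4│· · · · · · · ·│4
3│· · ♙ · · · · ·│3
2│♙ ♙ · ♙ ♙ ♙ ♙ ♙│2
1│♖ ♘ ♗ ♕ ♔ ♗ ♘ ♖│1
  ─────────────────
  a b c d e f g h


c1, f1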